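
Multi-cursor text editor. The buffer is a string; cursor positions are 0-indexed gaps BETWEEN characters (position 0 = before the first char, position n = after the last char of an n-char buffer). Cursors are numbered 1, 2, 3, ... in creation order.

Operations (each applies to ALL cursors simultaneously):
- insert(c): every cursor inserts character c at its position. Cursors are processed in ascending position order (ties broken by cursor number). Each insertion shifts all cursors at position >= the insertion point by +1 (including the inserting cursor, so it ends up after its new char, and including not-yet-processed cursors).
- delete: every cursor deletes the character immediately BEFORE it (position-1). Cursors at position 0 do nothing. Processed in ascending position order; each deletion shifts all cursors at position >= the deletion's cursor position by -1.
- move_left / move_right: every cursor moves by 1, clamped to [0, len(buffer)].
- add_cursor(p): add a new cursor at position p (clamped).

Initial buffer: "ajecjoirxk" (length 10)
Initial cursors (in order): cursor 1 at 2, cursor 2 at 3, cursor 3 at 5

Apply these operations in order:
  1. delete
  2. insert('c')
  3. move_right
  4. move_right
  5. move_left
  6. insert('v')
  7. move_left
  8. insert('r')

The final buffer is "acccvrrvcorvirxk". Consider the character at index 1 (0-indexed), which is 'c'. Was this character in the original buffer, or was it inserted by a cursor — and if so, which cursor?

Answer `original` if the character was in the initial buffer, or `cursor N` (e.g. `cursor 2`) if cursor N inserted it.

Answer: cursor 1

Derivation:
After op 1 (delete): buffer="acoirxk" (len 7), cursors c1@1 c2@1 c3@2, authorship .......
After op 2 (insert('c')): buffer="accccoirxk" (len 10), cursors c1@3 c2@3 c3@5, authorship .12.3.....
After op 3 (move_right): buffer="accccoirxk" (len 10), cursors c1@4 c2@4 c3@6, authorship .12.3.....
After op 4 (move_right): buffer="accccoirxk" (len 10), cursors c1@5 c2@5 c3@7, authorship .12.3.....
After op 5 (move_left): buffer="accccoirxk" (len 10), cursors c1@4 c2@4 c3@6, authorship .12.3.....
After op 6 (insert('v')): buffer="acccvvcovirxk" (len 13), cursors c1@6 c2@6 c3@9, authorship .12.123.3....
After op 7 (move_left): buffer="acccvvcovirxk" (len 13), cursors c1@5 c2@5 c3@8, authorship .12.123.3....
After op 8 (insert('r')): buffer="acccvrrvcorvirxk" (len 16), cursors c1@7 c2@7 c3@11, authorship .12.11223.33....
Authorship (.=original, N=cursor N): . 1 2 . 1 1 2 2 3 . 3 3 . . . .
Index 1: author = 1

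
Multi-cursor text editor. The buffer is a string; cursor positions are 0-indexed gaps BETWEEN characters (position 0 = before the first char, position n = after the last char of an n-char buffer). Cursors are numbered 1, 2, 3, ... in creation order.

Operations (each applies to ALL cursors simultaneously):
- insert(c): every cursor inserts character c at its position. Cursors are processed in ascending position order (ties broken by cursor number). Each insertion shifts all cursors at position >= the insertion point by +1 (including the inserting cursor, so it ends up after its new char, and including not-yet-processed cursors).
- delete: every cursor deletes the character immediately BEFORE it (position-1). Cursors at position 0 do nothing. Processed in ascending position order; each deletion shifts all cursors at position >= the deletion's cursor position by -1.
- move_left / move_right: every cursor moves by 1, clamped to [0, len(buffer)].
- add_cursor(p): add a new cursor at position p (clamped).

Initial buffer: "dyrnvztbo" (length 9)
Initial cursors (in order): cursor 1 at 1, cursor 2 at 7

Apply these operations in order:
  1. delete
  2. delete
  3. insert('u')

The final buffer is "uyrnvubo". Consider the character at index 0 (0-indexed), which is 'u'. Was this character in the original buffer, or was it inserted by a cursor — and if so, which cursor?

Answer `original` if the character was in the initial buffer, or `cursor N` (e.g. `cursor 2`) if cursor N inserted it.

Answer: cursor 1

Derivation:
After op 1 (delete): buffer="yrnvzbo" (len 7), cursors c1@0 c2@5, authorship .......
After op 2 (delete): buffer="yrnvbo" (len 6), cursors c1@0 c2@4, authorship ......
After op 3 (insert('u')): buffer="uyrnvubo" (len 8), cursors c1@1 c2@6, authorship 1....2..
Authorship (.=original, N=cursor N): 1 . . . . 2 . .
Index 0: author = 1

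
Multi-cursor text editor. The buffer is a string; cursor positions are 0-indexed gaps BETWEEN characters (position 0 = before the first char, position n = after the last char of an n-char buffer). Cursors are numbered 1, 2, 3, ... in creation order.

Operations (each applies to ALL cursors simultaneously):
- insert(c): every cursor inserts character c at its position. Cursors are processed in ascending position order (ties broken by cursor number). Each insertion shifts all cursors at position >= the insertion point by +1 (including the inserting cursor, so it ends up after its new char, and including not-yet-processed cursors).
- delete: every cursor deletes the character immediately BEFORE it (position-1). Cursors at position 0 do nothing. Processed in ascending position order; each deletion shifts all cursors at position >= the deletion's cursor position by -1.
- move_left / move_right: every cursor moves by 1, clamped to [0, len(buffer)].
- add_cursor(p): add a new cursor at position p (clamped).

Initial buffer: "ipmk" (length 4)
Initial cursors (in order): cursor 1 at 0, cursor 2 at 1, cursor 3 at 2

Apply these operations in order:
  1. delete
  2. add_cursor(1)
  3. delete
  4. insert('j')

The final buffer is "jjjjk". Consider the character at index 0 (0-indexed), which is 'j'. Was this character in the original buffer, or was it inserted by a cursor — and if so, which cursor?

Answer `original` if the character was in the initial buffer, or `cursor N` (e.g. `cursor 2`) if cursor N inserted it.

Answer: cursor 1

Derivation:
After op 1 (delete): buffer="mk" (len 2), cursors c1@0 c2@0 c3@0, authorship ..
After op 2 (add_cursor(1)): buffer="mk" (len 2), cursors c1@0 c2@0 c3@0 c4@1, authorship ..
After op 3 (delete): buffer="k" (len 1), cursors c1@0 c2@0 c3@0 c4@0, authorship .
After op 4 (insert('j')): buffer="jjjjk" (len 5), cursors c1@4 c2@4 c3@4 c4@4, authorship 1234.
Authorship (.=original, N=cursor N): 1 2 3 4 .
Index 0: author = 1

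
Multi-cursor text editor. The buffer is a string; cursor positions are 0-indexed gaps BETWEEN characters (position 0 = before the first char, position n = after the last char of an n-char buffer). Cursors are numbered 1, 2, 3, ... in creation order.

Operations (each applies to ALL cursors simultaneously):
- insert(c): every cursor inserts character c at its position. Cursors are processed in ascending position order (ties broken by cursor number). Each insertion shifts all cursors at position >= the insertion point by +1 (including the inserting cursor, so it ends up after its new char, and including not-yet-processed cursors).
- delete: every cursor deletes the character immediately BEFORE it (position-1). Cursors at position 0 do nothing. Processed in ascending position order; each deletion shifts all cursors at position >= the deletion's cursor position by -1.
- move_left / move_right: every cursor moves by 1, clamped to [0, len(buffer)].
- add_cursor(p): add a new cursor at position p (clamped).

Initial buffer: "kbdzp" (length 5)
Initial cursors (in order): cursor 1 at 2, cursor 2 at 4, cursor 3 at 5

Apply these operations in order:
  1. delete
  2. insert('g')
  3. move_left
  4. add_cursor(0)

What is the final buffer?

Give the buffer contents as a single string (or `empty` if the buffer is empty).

Answer: kgdgg

Derivation:
After op 1 (delete): buffer="kd" (len 2), cursors c1@1 c2@2 c3@2, authorship ..
After op 2 (insert('g')): buffer="kgdgg" (len 5), cursors c1@2 c2@5 c3@5, authorship .1.23
After op 3 (move_left): buffer="kgdgg" (len 5), cursors c1@1 c2@4 c3@4, authorship .1.23
After op 4 (add_cursor(0)): buffer="kgdgg" (len 5), cursors c4@0 c1@1 c2@4 c3@4, authorship .1.23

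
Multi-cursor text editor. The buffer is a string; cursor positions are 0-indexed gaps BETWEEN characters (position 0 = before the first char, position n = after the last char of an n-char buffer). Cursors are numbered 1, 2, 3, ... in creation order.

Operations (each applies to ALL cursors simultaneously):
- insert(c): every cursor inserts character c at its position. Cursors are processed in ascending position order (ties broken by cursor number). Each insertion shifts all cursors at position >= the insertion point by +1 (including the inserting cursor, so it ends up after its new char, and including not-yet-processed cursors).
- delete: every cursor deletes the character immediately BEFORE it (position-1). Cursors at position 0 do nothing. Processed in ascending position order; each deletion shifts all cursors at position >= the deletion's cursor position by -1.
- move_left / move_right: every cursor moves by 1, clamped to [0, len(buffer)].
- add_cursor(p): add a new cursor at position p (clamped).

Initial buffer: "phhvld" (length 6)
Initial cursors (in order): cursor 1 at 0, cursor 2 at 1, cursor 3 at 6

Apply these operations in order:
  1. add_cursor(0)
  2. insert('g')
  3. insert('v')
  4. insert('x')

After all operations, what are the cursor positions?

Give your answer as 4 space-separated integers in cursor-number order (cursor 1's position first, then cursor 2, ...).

After op 1 (add_cursor(0)): buffer="phhvld" (len 6), cursors c1@0 c4@0 c2@1 c3@6, authorship ......
After op 2 (insert('g')): buffer="ggpghhvldg" (len 10), cursors c1@2 c4@2 c2@4 c3@10, authorship 14.2.....3
After op 3 (insert('v')): buffer="ggvvpgvhhvldgv" (len 14), cursors c1@4 c4@4 c2@7 c3@14, authorship 1414.22.....33
After op 4 (insert('x')): buffer="ggvvxxpgvxhhvldgvx" (len 18), cursors c1@6 c4@6 c2@10 c3@18, authorship 141414.222.....333

Answer: 6 10 18 6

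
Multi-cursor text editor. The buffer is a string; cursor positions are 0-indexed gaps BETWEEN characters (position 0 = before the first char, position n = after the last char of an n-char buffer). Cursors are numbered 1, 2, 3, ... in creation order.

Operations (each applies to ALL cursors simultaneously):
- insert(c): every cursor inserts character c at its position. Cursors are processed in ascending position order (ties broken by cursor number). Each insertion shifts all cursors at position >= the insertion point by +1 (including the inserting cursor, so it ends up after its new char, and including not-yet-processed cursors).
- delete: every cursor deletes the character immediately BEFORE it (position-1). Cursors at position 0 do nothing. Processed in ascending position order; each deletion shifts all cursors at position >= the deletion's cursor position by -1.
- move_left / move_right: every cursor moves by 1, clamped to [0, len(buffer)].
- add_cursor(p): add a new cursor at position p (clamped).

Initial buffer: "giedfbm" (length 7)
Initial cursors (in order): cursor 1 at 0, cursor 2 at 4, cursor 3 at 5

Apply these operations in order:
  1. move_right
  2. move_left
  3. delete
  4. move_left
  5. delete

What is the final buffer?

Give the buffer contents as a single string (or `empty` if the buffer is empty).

Answer: ebm

Derivation:
After op 1 (move_right): buffer="giedfbm" (len 7), cursors c1@1 c2@5 c3@6, authorship .......
After op 2 (move_left): buffer="giedfbm" (len 7), cursors c1@0 c2@4 c3@5, authorship .......
After op 3 (delete): buffer="giebm" (len 5), cursors c1@0 c2@3 c3@3, authorship .....
After op 4 (move_left): buffer="giebm" (len 5), cursors c1@0 c2@2 c3@2, authorship .....
After op 5 (delete): buffer="ebm" (len 3), cursors c1@0 c2@0 c3@0, authorship ...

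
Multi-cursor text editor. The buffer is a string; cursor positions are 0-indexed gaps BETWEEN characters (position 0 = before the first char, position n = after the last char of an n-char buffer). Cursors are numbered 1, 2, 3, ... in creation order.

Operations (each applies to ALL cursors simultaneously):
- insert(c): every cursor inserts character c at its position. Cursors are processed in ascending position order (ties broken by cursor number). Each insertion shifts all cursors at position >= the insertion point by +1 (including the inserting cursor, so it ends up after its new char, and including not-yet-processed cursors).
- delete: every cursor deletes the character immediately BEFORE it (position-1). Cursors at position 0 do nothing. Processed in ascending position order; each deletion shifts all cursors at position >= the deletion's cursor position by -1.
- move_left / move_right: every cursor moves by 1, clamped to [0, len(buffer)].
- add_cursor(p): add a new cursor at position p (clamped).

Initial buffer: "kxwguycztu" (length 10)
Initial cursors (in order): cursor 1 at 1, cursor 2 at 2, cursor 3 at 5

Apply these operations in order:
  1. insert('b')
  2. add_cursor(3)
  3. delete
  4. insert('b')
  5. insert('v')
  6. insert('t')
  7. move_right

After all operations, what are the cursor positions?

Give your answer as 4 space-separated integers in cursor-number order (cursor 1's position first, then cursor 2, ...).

After op 1 (insert('b')): buffer="kbxbwgubycztu" (len 13), cursors c1@2 c2@4 c3@8, authorship .1.2...3.....
After op 2 (add_cursor(3)): buffer="kbxbwgubycztu" (len 13), cursors c1@2 c4@3 c2@4 c3@8, authorship .1.2...3.....
After op 3 (delete): buffer="kwguycztu" (len 9), cursors c1@1 c2@1 c4@1 c3@4, authorship .........
After op 4 (insert('b')): buffer="kbbbwgubycztu" (len 13), cursors c1@4 c2@4 c4@4 c3@8, authorship .124...3.....
After op 5 (insert('v')): buffer="kbbbvvvwgubvycztu" (len 17), cursors c1@7 c2@7 c4@7 c3@12, authorship .124124...33.....
After op 6 (insert('t')): buffer="kbbbvvvtttwgubvtycztu" (len 21), cursors c1@10 c2@10 c4@10 c3@16, authorship .124124124...333.....
After op 7 (move_right): buffer="kbbbvvvtttwgubvtycztu" (len 21), cursors c1@11 c2@11 c4@11 c3@17, authorship .124124124...333.....

Answer: 11 11 17 11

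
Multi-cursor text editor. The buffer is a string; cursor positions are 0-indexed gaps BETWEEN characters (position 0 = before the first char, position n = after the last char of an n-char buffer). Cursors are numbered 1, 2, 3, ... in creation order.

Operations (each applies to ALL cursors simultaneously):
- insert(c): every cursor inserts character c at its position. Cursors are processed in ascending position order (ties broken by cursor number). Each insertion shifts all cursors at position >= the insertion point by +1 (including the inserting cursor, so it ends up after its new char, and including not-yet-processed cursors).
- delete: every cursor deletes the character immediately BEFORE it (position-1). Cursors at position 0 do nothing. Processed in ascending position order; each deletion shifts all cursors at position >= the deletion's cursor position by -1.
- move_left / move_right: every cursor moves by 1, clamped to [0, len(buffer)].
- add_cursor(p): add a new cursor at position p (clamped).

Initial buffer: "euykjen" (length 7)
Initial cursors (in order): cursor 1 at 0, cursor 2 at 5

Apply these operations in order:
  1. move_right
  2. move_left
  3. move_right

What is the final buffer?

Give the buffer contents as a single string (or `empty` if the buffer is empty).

Answer: euykjen

Derivation:
After op 1 (move_right): buffer="euykjen" (len 7), cursors c1@1 c2@6, authorship .......
After op 2 (move_left): buffer="euykjen" (len 7), cursors c1@0 c2@5, authorship .......
After op 3 (move_right): buffer="euykjen" (len 7), cursors c1@1 c2@6, authorship .......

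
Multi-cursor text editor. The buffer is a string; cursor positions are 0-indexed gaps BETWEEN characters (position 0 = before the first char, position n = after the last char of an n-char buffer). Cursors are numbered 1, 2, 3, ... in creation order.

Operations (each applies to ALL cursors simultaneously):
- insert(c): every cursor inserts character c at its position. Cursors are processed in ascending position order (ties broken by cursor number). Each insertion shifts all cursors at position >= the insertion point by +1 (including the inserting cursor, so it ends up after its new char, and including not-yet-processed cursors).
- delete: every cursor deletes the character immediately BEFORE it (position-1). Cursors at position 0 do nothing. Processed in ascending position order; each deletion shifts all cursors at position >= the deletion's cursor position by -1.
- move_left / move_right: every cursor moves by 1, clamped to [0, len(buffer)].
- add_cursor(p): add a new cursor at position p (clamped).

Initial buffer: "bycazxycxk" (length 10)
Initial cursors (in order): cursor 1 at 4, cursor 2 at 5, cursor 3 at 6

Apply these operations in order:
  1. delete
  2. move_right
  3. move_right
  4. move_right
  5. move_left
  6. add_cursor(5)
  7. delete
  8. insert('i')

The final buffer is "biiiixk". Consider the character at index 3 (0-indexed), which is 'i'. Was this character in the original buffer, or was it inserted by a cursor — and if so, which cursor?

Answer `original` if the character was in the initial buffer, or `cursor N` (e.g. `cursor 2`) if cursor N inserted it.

Answer: cursor 3

Derivation:
After op 1 (delete): buffer="bycycxk" (len 7), cursors c1@3 c2@3 c3@3, authorship .......
After op 2 (move_right): buffer="bycycxk" (len 7), cursors c1@4 c2@4 c3@4, authorship .......
After op 3 (move_right): buffer="bycycxk" (len 7), cursors c1@5 c2@5 c3@5, authorship .......
After op 4 (move_right): buffer="bycycxk" (len 7), cursors c1@6 c2@6 c3@6, authorship .......
After op 5 (move_left): buffer="bycycxk" (len 7), cursors c1@5 c2@5 c3@5, authorship .......
After op 6 (add_cursor(5)): buffer="bycycxk" (len 7), cursors c1@5 c2@5 c3@5 c4@5, authorship .......
After op 7 (delete): buffer="bxk" (len 3), cursors c1@1 c2@1 c3@1 c4@1, authorship ...
After op 8 (insert('i')): buffer="biiiixk" (len 7), cursors c1@5 c2@5 c3@5 c4@5, authorship .1234..
Authorship (.=original, N=cursor N): . 1 2 3 4 . .
Index 3: author = 3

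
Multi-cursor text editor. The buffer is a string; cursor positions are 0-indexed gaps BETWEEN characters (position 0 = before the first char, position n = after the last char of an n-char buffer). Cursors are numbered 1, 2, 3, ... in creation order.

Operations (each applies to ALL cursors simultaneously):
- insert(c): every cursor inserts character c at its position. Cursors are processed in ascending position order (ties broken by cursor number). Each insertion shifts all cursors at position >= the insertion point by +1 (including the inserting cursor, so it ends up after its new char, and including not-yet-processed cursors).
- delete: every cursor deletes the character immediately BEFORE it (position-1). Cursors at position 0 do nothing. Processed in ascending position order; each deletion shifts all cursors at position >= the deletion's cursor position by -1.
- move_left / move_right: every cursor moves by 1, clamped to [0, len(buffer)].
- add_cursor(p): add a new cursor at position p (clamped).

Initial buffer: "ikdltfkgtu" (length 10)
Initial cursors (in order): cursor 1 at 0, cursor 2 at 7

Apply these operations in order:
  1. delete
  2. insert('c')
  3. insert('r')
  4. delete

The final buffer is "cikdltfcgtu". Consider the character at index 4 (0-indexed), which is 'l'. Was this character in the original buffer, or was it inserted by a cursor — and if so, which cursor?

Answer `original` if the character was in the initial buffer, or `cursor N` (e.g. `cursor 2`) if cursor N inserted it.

Answer: original

Derivation:
After op 1 (delete): buffer="ikdltfgtu" (len 9), cursors c1@0 c2@6, authorship .........
After op 2 (insert('c')): buffer="cikdltfcgtu" (len 11), cursors c1@1 c2@8, authorship 1......2...
After op 3 (insert('r')): buffer="crikdltfcrgtu" (len 13), cursors c1@2 c2@10, authorship 11......22...
After op 4 (delete): buffer="cikdltfcgtu" (len 11), cursors c1@1 c2@8, authorship 1......2...
Authorship (.=original, N=cursor N): 1 . . . . . . 2 . . .
Index 4: author = original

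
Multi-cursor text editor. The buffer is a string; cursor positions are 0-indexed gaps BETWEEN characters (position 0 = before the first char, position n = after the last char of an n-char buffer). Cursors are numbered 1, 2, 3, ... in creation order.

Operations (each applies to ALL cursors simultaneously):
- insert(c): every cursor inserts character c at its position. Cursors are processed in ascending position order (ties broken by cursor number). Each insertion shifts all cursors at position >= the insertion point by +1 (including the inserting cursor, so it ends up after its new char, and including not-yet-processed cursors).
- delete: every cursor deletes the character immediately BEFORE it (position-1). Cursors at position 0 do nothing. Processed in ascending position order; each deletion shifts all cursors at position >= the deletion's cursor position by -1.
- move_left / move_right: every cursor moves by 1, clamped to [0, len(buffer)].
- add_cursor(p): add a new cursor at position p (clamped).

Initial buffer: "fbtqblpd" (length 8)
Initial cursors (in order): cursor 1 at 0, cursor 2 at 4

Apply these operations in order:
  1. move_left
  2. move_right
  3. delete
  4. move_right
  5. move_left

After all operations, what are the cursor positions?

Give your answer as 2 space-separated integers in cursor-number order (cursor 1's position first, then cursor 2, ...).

After op 1 (move_left): buffer="fbtqblpd" (len 8), cursors c1@0 c2@3, authorship ........
After op 2 (move_right): buffer="fbtqblpd" (len 8), cursors c1@1 c2@4, authorship ........
After op 3 (delete): buffer="btblpd" (len 6), cursors c1@0 c2@2, authorship ......
After op 4 (move_right): buffer="btblpd" (len 6), cursors c1@1 c2@3, authorship ......
After op 5 (move_left): buffer="btblpd" (len 6), cursors c1@0 c2@2, authorship ......

Answer: 0 2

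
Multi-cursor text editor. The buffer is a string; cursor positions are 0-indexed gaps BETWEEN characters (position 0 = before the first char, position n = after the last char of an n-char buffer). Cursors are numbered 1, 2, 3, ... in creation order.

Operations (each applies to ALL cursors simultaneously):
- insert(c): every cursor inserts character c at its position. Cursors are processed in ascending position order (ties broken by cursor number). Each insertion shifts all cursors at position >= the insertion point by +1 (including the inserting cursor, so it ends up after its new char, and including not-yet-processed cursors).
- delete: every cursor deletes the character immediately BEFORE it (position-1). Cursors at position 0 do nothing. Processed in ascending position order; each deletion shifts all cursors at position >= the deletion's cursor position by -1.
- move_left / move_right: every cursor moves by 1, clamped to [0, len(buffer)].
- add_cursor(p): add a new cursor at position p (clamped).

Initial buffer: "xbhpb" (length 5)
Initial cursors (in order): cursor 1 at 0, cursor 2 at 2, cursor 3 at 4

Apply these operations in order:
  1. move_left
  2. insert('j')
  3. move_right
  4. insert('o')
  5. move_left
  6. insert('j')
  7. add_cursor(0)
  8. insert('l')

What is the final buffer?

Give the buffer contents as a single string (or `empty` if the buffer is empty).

After op 1 (move_left): buffer="xbhpb" (len 5), cursors c1@0 c2@1 c3@3, authorship .....
After op 2 (insert('j')): buffer="jxjbhjpb" (len 8), cursors c1@1 c2@3 c3@6, authorship 1.2..3..
After op 3 (move_right): buffer="jxjbhjpb" (len 8), cursors c1@2 c2@4 c3@7, authorship 1.2..3..
After op 4 (insert('o')): buffer="jxojbohjpob" (len 11), cursors c1@3 c2@6 c3@10, authorship 1.12.2.3.3.
After op 5 (move_left): buffer="jxojbohjpob" (len 11), cursors c1@2 c2@5 c3@9, authorship 1.12.2.3.3.
After op 6 (insert('j')): buffer="jxjojbjohjpjob" (len 14), cursors c1@3 c2@7 c3@12, authorship 1.112.22.3.33.
After op 7 (add_cursor(0)): buffer="jxjojbjohjpjob" (len 14), cursors c4@0 c1@3 c2@7 c3@12, authorship 1.112.22.3.33.
After op 8 (insert('l')): buffer="ljxjlojbjlohjpjlob" (len 18), cursors c4@1 c1@5 c2@10 c3@16, authorship 41.1112.222.3.333.

Answer: ljxjlojbjlohjpjlob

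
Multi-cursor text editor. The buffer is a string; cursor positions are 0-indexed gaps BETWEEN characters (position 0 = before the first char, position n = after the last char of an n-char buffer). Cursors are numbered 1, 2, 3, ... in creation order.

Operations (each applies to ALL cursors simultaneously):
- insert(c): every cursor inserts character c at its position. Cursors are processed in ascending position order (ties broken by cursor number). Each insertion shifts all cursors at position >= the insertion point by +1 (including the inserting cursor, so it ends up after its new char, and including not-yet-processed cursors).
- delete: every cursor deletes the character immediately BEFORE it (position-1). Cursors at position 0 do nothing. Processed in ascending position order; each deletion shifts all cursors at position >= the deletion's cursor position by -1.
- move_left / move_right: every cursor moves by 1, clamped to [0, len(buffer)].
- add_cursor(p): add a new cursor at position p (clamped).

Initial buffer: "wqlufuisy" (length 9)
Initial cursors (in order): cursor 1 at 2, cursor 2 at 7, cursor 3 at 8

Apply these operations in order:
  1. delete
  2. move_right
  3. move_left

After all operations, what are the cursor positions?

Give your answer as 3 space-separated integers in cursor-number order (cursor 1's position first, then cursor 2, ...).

Answer: 1 5 5

Derivation:
After op 1 (delete): buffer="wlufuy" (len 6), cursors c1@1 c2@5 c3@5, authorship ......
After op 2 (move_right): buffer="wlufuy" (len 6), cursors c1@2 c2@6 c3@6, authorship ......
After op 3 (move_left): buffer="wlufuy" (len 6), cursors c1@1 c2@5 c3@5, authorship ......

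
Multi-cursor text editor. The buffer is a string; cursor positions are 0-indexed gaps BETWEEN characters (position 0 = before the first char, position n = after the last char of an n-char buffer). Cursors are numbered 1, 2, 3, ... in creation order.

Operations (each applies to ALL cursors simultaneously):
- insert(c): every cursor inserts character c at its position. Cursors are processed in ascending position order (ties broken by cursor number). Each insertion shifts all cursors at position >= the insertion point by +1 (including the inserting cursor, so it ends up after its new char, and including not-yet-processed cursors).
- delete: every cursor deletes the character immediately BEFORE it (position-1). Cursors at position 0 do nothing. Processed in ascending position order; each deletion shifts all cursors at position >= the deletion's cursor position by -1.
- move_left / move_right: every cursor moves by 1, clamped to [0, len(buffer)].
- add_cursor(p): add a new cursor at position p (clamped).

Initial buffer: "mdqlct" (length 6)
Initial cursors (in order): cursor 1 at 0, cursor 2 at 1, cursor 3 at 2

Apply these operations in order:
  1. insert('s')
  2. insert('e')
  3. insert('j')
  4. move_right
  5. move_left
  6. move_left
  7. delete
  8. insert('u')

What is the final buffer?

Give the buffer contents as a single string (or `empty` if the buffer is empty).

Answer: sujmsujdsujqlct

Derivation:
After op 1 (insert('s')): buffer="smsdsqlct" (len 9), cursors c1@1 c2@3 c3@5, authorship 1.2.3....
After op 2 (insert('e')): buffer="semsedseqlct" (len 12), cursors c1@2 c2@5 c3@8, authorship 11.22.33....
After op 3 (insert('j')): buffer="sejmsejdsejqlct" (len 15), cursors c1@3 c2@7 c3@11, authorship 111.222.333....
After op 4 (move_right): buffer="sejmsejdsejqlct" (len 15), cursors c1@4 c2@8 c3@12, authorship 111.222.333....
After op 5 (move_left): buffer="sejmsejdsejqlct" (len 15), cursors c1@3 c2@7 c3@11, authorship 111.222.333....
After op 6 (move_left): buffer="sejmsejdsejqlct" (len 15), cursors c1@2 c2@6 c3@10, authorship 111.222.333....
After op 7 (delete): buffer="sjmsjdsjqlct" (len 12), cursors c1@1 c2@4 c3@7, authorship 11.22.33....
After op 8 (insert('u')): buffer="sujmsujdsujqlct" (len 15), cursors c1@2 c2@6 c3@10, authorship 111.222.333....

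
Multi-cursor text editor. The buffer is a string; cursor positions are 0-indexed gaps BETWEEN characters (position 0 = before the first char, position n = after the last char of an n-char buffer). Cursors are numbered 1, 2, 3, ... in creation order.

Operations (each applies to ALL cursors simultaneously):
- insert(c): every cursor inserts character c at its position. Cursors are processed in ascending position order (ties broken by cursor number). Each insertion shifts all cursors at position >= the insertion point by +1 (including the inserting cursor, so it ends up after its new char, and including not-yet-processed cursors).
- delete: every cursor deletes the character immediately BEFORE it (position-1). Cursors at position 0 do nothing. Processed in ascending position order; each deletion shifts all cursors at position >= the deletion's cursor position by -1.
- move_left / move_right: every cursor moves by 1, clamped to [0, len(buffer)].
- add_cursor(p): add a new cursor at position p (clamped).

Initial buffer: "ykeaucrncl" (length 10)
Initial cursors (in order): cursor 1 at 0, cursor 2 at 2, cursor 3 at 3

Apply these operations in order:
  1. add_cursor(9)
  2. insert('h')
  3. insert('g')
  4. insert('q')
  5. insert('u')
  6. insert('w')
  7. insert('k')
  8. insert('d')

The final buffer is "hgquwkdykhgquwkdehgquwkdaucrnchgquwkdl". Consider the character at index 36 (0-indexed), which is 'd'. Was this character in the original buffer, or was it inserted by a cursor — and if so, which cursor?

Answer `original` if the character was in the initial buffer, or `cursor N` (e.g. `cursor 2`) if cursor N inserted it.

Answer: cursor 4

Derivation:
After op 1 (add_cursor(9)): buffer="ykeaucrncl" (len 10), cursors c1@0 c2@2 c3@3 c4@9, authorship ..........
After op 2 (insert('h')): buffer="hykhehaucrnchl" (len 14), cursors c1@1 c2@4 c3@6 c4@13, authorship 1..2.3......4.
After op 3 (insert('g')): buffer="hgykhgehgaucrnchgl" (len 18), cursors c1@2 c2@6 c3@9 c4@17, authorship 11..22.33......44.
After op 4 (insert('q')): buffer="hgqykhgqehgqaucrnchgql" (len 22), cursors c1@3 c2@8 c3@12 c4@21, authorship 111..222.333......444.
After op 5 (insert('u')): buffer="hgquykhgquehgquaucrnchgqul" (len 26), cursors c1@4 c2@10 c3@15 c4@25, authorship 1111..2222.3333......4444.
After op 6 (insert('w')): buffer="hgquwykhgquwehgquwaucrnchgquwl" (len 30), cursors c1@5 c2@12 c3@18 c4@29, authorship 11111..22222.33333......44444.
After op 7 (insert('k')): buffer="hgquwkykhgquwkehgquwkaucrnchgquwkl" (len 34), cursors c1@6 c2@14 c3@21 c4@33, authorship 111111..222222.333333......444444.
After op 8 (insert('d')): buffer="hgquwkdykhgquwkdehgquwkdaucrnchgquwkdl" (len 38), cursors c1@7 c2@16 c3@24 c4@37, authorship 1111111..2222222.3333333......4444444.
Authorship (.=original, N=cursor N): 1 1 1 1 1 1 1 . . 2 2 2 2 2 2 2 . 3 3 3 3 3 3 3 . . . . . . 4 4 4 4 4 4 4 .
Index 36: author = 4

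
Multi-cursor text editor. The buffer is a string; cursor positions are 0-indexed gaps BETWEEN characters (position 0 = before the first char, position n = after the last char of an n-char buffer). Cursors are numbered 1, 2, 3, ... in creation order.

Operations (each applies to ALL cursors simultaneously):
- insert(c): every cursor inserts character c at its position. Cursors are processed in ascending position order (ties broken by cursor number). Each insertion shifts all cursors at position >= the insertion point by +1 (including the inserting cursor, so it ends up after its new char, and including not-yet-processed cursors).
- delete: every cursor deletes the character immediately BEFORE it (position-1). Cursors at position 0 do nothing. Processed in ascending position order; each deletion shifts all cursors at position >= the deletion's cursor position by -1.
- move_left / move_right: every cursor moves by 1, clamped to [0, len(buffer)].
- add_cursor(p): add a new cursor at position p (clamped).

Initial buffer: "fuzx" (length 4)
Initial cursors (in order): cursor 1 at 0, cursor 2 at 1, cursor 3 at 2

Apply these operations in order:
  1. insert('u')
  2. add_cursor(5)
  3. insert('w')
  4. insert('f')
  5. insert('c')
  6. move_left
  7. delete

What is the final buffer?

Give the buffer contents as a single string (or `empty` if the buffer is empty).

After op 1 (insert('u')): buffer="ufuuuzx" (len 7), cursors c1@1 c2@3 c3@5, authorship 1.2.3..
After op 2 (add_cursor(5)): buffer="ufuuuzx" (len 7), cursors c1@1 c2@3 c3@5 c4@5, authorship 1.2.3..
After op 3 (insert('w')): buffer="uwfuwuuwwzx" (len 11), cursors c1@2 c2@5 c3@9 c4@9, authorship 11.22.334..
After op 4 (insert('f')): buffer="uwffuwfuuwwffzx" (len 15), cursors c1@3 c2@7 c3@13 c4@13, authorship 111.222.33434..
After op 5 (insert('c')): buffer="uwfcfuwfcuuwwffcczx" (len 19), cursors c1@4 c2@9 c3@17 c4@17, authorship 1111.2222.3343434..
After op 6 (move_left): buffer="uwfcfuwfcuuwwffcczx" (len 19), cursors c1@3 c2@8 c3@16 c4@16, authorship 1111.2222.3343434..
After op 7 (delete): buffer="uwcfuwcuuwwfczx" (len 15), cursors c1@2 c2@6 c3@12 c4@12, authorship 111.222.33434..

Answer: uwcfuwcuuwwfczx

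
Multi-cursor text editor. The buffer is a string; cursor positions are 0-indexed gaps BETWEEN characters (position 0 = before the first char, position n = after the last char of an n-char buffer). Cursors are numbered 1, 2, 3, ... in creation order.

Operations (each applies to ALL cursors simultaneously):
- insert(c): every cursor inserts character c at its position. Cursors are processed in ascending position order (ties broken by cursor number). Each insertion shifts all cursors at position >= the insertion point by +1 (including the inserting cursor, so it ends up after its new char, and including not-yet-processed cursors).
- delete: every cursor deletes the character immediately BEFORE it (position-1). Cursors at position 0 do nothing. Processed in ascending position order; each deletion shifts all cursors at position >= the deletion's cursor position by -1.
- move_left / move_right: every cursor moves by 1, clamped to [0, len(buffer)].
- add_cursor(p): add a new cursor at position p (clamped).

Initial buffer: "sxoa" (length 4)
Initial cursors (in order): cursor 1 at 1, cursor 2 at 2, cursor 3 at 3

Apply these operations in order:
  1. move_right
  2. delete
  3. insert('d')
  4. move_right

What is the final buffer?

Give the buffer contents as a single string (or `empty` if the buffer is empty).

Answer: sddd

Derivation:
After op 1 (move_right): buffer="sxoa" (len 4), cursors c1@2 c2@3 c3@4, authorship ....
After op 2 (delete): buffer="s" (len 1), cursors c1@1 c2@1 c3@1, authorship .
After op 3 (insert('d')): buffer="sddd" (len 4), cursors c1@4 c2@4 c3@4, authorship .123
After op 4 (move_right): buffer="sddd" (len 4), cursors c1@4 c2@4 c3@4, authorship .123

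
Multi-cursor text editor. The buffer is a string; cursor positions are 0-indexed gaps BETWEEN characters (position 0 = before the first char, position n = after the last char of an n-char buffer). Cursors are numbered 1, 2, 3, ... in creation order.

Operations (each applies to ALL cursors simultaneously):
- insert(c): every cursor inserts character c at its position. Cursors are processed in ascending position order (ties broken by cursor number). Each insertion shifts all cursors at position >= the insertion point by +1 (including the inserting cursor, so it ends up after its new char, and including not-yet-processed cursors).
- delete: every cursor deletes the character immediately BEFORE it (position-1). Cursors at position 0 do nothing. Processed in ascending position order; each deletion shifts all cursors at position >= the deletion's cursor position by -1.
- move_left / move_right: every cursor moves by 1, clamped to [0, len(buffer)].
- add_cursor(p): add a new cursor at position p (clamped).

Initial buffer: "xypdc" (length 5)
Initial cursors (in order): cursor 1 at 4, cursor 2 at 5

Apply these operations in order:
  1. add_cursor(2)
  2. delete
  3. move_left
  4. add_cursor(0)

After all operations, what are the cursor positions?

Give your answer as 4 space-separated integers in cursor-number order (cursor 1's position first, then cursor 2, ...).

Answer: 1 1 0 0

Derivation:
After op 1 (add_cursor(2)): buffer="xypdc" (len 5), cursors c3@2 c1@4 c2@5, authorship .....
After op 2 (delete): buffer="xp" (len 2), cursors c3@1 c1@2 c2@2, authorship ..
After op 3 (move_left): buffer="xp" (len 2), cursors c3@0 c1@1 c2@1, authorship ..
After op 4 (add_cursor(0)): buffer="xp" (len 2), cursors c3@0 c4@0 c1@1 c2@1, authorship ..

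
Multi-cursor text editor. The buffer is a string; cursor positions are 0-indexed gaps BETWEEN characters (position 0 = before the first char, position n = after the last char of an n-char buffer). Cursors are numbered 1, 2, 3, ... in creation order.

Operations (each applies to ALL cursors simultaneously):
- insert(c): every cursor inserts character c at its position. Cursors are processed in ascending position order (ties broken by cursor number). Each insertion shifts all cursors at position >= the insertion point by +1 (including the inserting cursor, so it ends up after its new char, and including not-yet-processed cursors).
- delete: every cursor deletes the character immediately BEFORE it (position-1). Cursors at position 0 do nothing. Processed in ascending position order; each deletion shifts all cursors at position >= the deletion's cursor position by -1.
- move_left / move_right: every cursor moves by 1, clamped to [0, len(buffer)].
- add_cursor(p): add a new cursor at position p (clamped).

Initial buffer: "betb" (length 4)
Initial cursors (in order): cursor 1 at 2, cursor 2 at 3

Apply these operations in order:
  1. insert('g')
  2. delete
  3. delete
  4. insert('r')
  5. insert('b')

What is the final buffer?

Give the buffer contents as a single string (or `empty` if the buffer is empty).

After op 1 (insert('g')): buffer="begtgb" (len 6), cursors c1@3 c2@5, authorship ..1.2.
After op 2 (delete): buffer="betb" (len 4), cursors c1@2 c2@3, authorship ....
After op 3 (delete): buffer="bb" (len 2), cursors c1@1 c2@1, authorship ..
After op 4 (insert('r')): buffer="brrb" (len 4), cursors c1@3 c2@3, authorship .12.
After op 5 (insert('b')): buffer="brrbbb" (len 6), cursors c1@5 c2@5, authorship .1212.

Answer: brrbbb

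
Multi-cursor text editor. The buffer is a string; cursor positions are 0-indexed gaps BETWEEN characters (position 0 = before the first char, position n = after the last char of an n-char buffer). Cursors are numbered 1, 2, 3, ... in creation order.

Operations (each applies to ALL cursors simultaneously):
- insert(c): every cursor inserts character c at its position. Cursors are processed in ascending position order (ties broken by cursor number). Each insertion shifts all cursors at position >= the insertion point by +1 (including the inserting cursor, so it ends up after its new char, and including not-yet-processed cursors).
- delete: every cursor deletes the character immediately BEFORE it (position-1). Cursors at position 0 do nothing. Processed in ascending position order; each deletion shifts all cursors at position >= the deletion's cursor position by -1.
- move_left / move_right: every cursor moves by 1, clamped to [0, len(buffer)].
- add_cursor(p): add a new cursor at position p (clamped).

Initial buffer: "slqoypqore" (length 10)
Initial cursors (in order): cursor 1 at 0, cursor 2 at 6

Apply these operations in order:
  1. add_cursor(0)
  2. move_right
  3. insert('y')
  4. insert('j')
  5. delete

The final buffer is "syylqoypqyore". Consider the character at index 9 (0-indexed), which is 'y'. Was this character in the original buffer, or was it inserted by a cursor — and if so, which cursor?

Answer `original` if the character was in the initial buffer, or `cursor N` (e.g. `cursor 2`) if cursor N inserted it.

Answer: cursor 2

Derivation:
After op 1 (add_cursor(0)): buffer="slqoypqore" (len 10), cursors c1@0 c3@0 c2@6, authorship ..........
After op 2 (move_right): buffer="slqoypqore" (len 10), cursors c1@1 c3@1 c2@7, authorship ..........
After op 3 (insert('y')): buffer="syylqoypqyore" (len 13), cursors c1@3 c3@3 c2@10, authorship .13......2...
After op 4 (insert('j')): buffer="syyjjlqoypqyjore" (len 16), cursors c1@5 c3@5 c2@13, authorship .1313......22...
After op 5 (delete): buffer="syylqoypqyore" (len 13), cursors c1@3 c3@3 c2@10, authorship .13......2...
Authorship (.=original, N=cursor N): . 1 3 . . . . . . 2 . . .
Index 9: author = 2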